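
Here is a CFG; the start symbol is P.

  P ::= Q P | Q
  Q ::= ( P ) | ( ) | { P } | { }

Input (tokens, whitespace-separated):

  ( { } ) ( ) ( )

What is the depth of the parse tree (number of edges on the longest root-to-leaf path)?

[P [Q ( [P [Q { }]] )] [P [Q ( )] [P [Q ( )]]]]

4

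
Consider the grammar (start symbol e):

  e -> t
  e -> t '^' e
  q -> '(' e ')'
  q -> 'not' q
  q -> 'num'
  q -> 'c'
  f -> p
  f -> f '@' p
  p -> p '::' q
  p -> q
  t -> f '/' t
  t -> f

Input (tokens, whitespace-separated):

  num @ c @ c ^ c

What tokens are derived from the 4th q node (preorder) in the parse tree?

[e [t [f [f [f [p [q num]]] @ [p [q c]]] @ [p [q c]]]] ^ [e [t [f [p [q c]]]]]]

c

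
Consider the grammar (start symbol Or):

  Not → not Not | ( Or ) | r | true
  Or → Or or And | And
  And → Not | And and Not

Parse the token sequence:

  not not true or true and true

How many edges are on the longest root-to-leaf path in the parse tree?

[Or [Or [And [Not not [Not not [Not true]]]]] or [And [And [Not true]] and [Not true]]]

6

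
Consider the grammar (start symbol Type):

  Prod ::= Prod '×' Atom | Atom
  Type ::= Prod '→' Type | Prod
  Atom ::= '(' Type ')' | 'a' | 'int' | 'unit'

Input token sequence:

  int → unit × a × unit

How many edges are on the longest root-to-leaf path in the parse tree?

[Type [Prod [Atom int]] → [Type [Prod [Prod [Prod [Atom unit]] × [Atom a]] × [Atom unit]]]]

6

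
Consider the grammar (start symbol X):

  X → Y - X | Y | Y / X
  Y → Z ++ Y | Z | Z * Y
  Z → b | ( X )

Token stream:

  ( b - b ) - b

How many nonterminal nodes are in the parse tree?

[X [Y [Z ( [X [Y [Z b]] - [X [Y [Z b]]]] )]] - [X [Y [Z b]]]]

12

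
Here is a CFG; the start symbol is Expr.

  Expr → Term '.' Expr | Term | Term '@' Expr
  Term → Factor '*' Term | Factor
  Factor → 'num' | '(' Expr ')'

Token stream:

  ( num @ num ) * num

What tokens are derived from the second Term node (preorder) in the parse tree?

num

[Expr [Term [Factor ( [Expr [Term [Factor num]] @ [Expr [Term [Factor num]]]] )] * [Term [Factor num]]]]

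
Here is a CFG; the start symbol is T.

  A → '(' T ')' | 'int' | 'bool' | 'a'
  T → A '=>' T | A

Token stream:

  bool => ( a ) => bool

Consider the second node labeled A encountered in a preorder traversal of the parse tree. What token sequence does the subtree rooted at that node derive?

[T [A bool] => [T [A ( [T [A a]] )] => [T [A bool]]]]

( a )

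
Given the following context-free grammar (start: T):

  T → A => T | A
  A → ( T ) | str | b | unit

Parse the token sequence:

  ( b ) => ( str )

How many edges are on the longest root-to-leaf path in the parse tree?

[T [A ( [T [A b]] )] => [T [A ( [T [A str]] )]]]

5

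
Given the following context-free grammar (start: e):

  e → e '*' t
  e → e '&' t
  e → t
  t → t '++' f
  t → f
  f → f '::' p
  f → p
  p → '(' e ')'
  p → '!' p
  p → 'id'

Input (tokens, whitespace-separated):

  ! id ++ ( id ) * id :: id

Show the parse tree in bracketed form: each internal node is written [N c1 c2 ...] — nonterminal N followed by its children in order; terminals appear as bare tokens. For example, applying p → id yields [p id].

e
e * t
t * t
t ++ f * t
f ++ f * t
p ++ f * t
! p ++ f * t
! id ++ f * t
! id ++ p * t
! id ++ ( e ) * t
! id ++ ( t ) * t
! id ++ ( f ) * t
! id ++ ( p ) * t
! id ++ ( id ) * t
! id ++ ( id ) * f
! id ++ ( id ) * f :: p
! id ++ ( id ) * p :: p
! id ++ ( id ) * id :: p
! id ++ ( id ) * id :: id

[e [e [t [t [f [p ! [p id]]]] ++ [f [p ( [e [t [f [p id]]]] )]]]] * [t [f [f [p id]] :: [p id]]]]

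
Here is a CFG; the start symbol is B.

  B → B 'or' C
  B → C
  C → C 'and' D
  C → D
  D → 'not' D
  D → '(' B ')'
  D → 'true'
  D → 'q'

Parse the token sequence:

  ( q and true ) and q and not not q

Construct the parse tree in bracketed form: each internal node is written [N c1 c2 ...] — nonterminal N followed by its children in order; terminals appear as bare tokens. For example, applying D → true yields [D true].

B
C
C and D
C and D and D
D and D and D
( B ) and D and D
( C ) and D and D
( C and D ) and D and D
( D and D ) and D and D
( q and D ) and D and D
( q and true ) and D and D
( q and true ) and q and D
( q and true ) and q and not D
( q and true ) and q and not not D
( q and true ) and q and not not q

[B [C [C [C [D ( [B [C [C [D q]] and [D true]]] )]] and [D q]] and [D not [D not [D q]]]]]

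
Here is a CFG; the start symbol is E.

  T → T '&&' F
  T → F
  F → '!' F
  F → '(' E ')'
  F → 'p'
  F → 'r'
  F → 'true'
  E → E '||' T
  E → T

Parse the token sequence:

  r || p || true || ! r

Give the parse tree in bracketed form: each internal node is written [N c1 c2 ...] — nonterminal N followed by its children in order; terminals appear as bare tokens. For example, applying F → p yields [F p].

E
E || T
E || T || T
E || T || T || T
T || T || T || T
F || T || T || T
r || T || T || T
r || F || T || T
r || p || T || T
r || p || F || T
r || p || true || T
r || p || true || F
r || p || true || ! F
r || p || true || ! r

[E [E [E [E [T [F r]]] || [T [F p]]] || [T [F true]]] || [T [F ! [F r]]]]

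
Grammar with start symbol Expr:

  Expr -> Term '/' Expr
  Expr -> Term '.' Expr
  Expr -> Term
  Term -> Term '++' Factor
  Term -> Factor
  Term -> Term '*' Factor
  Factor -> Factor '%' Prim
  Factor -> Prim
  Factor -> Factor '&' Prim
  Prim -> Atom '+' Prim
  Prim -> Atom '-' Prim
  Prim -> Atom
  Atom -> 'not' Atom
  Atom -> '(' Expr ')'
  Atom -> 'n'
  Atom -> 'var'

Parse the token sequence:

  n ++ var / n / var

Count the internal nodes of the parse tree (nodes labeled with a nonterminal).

[Expr [Term [Term [Factor [Prim [Atom n]]]] ++ [Factor [Prim [Atom var]]]] / [Expr [Term [Factor [Prim [Atom n]]]] / [Expr [Term [Factor [Prim [Atom var]]]]]]]

19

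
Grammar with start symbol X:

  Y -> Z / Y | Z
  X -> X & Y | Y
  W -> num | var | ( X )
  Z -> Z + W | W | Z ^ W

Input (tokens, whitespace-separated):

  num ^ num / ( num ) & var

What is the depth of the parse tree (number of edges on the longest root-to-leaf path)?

[X [X [Y [Z [Z [W num]] ^ [W num]] / [Y [Z [W ( [X [Y [Z [W num]]]] )]]]]] & [Y [Z [W var]]]]

10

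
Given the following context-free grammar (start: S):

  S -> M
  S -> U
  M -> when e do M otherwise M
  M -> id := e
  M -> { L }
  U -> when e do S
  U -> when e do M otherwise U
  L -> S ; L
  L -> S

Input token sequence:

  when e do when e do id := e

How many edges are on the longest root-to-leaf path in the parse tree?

[S [U when e do [S [U when e do [S [M id := e]]]]]]

6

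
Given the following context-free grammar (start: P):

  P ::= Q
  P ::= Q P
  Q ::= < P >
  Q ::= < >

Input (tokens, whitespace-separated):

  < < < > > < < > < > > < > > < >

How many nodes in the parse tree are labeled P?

[P [Q < [P [Q < [P [Q < >]] >] [P [Q < [P [Q < >] [P [Q < >]]] >] [P [Q < >]]]] >] [P [Q < >]]]

8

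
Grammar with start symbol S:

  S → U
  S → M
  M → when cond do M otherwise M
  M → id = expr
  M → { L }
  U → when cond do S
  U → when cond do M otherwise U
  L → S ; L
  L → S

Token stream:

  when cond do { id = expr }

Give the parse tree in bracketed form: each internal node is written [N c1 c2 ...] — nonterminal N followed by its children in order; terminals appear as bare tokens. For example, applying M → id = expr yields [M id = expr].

[S [U when cond do [S [M { [L [S [M id = expr]]] }]]]]

S
U
when cond do S
when cond do M
when cond do { L }
when cond do { S }
when cond do { M }
when cond do { id = expr }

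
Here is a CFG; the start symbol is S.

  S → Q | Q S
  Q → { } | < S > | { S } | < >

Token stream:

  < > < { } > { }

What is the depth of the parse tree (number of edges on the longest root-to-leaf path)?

[S [Q < >] [S [Q < [S [Q { }]] >] [S [Q { }]]]]

5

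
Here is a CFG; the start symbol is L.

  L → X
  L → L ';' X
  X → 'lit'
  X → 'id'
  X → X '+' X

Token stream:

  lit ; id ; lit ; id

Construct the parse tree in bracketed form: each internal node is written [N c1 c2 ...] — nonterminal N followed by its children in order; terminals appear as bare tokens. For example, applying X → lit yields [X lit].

L
L ; X
L ; X ; X
L ; X ; X ; X
X ; X ; X ; X
lit ; X ; X ; X
lit ; id ; X ; X
lit ; id ; lit ; X
lit ; id ; lit ; id

[L [L [L [L [X lit]] ; [X id]] ; [X lit]] ; [X id]]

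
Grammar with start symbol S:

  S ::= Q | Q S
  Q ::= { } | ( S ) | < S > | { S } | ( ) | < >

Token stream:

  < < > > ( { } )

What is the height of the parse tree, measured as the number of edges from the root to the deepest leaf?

5

[S [Q < [S [Q < >]] >] [S [Q ( [S [Q { }]] )]]]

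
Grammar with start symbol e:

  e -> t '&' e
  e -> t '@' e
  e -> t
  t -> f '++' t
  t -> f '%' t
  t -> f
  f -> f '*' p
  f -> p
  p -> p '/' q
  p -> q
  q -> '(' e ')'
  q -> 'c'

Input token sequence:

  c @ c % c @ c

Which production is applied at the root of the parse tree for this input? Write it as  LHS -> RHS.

e -> t '@' e

[e [t [f [p [q c]]]] @ [e [t [f [p [q c]]] % [t [f [p [q c]]]]] @ [e [t [f [p [q c]]]]]]]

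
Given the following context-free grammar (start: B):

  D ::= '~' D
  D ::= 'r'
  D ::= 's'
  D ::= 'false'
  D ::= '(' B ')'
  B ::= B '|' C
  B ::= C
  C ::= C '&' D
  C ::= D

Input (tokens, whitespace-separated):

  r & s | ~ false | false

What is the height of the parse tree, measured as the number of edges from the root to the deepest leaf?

[B [B [B [C [C [D r]] & [D s]]] | [C [D ~ [D false]]]] | [C [D false]]]

6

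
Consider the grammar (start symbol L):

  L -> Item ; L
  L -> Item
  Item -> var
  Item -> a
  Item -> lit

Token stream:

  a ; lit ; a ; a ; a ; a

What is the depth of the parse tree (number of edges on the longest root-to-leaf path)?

[L [Item a] ; [L [Item lit] ; [L [Item a] ; [L [Item a] ; [L [Item a] ; [L [Item a]]]]]]]

7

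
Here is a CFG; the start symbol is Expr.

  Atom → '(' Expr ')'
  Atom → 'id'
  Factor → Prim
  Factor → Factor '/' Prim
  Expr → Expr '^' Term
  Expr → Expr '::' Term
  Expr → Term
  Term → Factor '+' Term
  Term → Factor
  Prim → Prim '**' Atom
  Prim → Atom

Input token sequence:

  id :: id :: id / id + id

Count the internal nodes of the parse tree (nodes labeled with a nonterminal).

22

[Expr [Expr [Expr [Term [Factor [Prim [Atom id]]]]] :: [Term [Factor [Prim [Atom id]]]]] :: [Term [Factor [Factor [Prim [Atom id]]] / [Prim [Atom id]]] + [Term [Factor [Prim [Atom id]]]]]]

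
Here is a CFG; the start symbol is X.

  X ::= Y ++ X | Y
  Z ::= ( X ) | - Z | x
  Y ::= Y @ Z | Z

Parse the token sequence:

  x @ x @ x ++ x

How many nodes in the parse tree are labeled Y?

[X [Y [Y [Y [Z x]] @ [Z x]] @ [Z x]] ++ [X [Y [Z x]]]]

4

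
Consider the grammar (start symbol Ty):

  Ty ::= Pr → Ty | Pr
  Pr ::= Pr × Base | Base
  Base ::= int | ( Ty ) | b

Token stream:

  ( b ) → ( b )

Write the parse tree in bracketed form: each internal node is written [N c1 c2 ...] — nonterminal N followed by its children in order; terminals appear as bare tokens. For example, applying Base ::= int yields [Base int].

Ty
Pr → Ty
Base → Ty
( Ty ) → Ty
( Pr ) → Ty
( Base ) → Ty
( b ) → Ty
( b ) → Pr
( b ) → Base
( b ) → ( Ty )
( b ) → ( Pr )
( b ) → ( Base )
( b ) → ( b )

[Ty [Pr [Base ( [Ty [Pr [Base b]]] )]] → [Ty [Pr [Base ( [Ty [Pr [Base b]]] )]]]]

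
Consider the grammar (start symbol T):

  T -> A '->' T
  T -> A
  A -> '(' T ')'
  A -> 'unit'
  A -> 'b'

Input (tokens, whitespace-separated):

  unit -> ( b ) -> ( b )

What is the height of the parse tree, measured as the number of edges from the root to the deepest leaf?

[T [A unit] -> [T [A ( [T [A b]] )] -> [T [A ( [T [A b]] )]]]]

6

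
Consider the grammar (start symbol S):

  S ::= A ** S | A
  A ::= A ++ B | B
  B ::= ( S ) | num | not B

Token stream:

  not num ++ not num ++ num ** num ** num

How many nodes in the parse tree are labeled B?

7

[S [A [A [A [B not [B num]]] ++ [B not [B num]]] ++ [B num]] ** [S [A [B num]] ** [S [A [B num]]]]]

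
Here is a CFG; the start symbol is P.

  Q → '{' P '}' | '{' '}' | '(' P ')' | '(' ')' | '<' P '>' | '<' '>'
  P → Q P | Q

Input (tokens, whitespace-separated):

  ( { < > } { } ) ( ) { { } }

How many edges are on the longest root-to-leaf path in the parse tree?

[P [Q ( [P [Q { [P [Q < >]] }] [P [Q { }]]] )] [P [Q ( )] [P [Q { [P [Q { }]] }]]]]

6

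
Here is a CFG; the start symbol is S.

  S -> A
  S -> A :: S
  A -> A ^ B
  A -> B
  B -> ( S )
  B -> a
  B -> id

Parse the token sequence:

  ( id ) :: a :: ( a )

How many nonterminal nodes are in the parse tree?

15

[S [A [B ( [S [A [B id]]] )]] :: [S [A [B a]] :: [S [A [B ( [S [A [B a]]] )]]]]]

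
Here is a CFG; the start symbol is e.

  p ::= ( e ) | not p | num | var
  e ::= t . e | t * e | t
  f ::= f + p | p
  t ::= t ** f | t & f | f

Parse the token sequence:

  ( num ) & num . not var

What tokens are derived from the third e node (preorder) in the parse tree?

[e [t [t [f [p ( [e [t [f [p num]]]] )]]] & [f [p num]]] . [e [t [f [p not [p var]]]]]]

not var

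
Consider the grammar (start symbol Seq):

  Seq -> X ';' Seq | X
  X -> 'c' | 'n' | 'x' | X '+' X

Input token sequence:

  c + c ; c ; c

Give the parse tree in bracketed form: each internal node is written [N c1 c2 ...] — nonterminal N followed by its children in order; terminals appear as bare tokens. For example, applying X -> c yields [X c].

[Seq [X [X c] + [X c]] ; [Seq [X c] ; [Seq [X c]]]]

Seq
X ; Seq
X + X ; Seq
c + X ; Seq
c + c ; Seq
c + c ; X ; Seq
c + c ; c ; Seq
c + c ; c ; X
c + c ; c ; c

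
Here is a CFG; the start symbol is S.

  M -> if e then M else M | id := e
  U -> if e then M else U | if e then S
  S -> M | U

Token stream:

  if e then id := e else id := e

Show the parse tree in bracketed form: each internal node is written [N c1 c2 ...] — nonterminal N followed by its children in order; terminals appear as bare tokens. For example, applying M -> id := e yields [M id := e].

[S [M if e then [M id := e] else [M id := e]]]

S
M
if e then M else M
if e then id := e else M
if e then id := e else id := e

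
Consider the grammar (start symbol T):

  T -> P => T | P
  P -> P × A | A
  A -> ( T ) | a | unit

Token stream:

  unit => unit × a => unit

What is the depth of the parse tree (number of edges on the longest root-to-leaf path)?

[T [P [A unit]] => [T [P [P [A unit]] × [A a]] => [T [P [A unit]]]]]

5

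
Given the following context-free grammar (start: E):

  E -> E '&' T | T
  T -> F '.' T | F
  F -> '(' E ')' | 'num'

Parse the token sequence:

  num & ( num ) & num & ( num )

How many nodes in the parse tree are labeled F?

6

[E [E [E [E [T [F num]]] & [T [F ( [E [T [F num]]] )]]] & [T [F num]]] & [T [F ( [E [T [F num]]] )]]]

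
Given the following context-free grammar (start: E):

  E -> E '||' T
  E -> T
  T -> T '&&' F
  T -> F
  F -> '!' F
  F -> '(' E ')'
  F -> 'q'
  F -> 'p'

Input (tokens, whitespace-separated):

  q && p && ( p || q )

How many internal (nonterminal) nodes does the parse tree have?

13

[E [T [T [T [F q]] && [F p]] && [F ( [E [E [T [F p]]] || [T [F q]]] )]]]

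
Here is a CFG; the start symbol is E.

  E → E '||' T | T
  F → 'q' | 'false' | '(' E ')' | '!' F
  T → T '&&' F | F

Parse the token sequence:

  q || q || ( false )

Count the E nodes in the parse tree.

[E [E [E [T [F q]]] || [T [F q]]] || [T [F ( [E [T [F false]]] )]]]

4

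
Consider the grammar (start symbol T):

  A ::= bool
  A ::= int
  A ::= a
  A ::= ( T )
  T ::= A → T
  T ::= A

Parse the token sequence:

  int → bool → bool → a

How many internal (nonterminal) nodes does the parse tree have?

[T [A int] → [T [A bool] → [T [A bool] → [T [A a]]]]]

8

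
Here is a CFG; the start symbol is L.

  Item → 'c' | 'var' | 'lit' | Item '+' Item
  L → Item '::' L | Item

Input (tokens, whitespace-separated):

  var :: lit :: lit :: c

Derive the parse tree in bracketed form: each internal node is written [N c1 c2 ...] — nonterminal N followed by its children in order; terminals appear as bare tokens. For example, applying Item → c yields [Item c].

L
Item :: L
var :: L
var :: Item :: L
var :: lit :: L
var :: lit :: Item :: L
var :: lit :: lit :: L
var :: lit :: lit :: Item
var :: lit :: lit :: c

[L [Item var] :: [L [Item lit] :: [L [Item lit] :: [L [Item c]]]]]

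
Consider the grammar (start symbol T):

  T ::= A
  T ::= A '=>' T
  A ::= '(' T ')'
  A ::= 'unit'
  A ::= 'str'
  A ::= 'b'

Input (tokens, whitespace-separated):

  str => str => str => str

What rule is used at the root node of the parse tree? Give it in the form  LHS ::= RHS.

[T [A str] => [T [A str] => [T [A str] => [T [A str]]]]]

T ::= A '=>' T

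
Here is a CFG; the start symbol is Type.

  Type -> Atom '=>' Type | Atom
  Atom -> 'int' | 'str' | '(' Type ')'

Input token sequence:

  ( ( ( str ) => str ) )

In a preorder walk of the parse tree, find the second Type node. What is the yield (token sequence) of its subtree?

[Type [Atom ( [Type [Atom ( [Type [Atom ( [Type [Atom str]] )] => [Type [Atom str]]] )]] )]]

( ( str ) => str )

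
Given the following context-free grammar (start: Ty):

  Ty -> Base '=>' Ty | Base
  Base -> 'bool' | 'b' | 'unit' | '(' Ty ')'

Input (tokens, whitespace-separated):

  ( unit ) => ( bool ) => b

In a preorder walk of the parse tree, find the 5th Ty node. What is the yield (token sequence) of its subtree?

b

[Ty [Base ( [Ty [Base unit]] )] => [Ty [Base ( [Ty [Base bool]] )] => [Ty [Base b]]]]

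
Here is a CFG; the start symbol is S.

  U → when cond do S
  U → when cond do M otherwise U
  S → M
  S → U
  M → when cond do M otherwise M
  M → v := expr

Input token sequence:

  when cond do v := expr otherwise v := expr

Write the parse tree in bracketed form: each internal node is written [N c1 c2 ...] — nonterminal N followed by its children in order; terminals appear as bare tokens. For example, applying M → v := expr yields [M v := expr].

[S [M when cond do [M v := expr] otherwise [M v := expr]]]

S
M
when cond do M otherwise M
when cond do v := expr otherwise M
when cond do v := expr otherwise v := expr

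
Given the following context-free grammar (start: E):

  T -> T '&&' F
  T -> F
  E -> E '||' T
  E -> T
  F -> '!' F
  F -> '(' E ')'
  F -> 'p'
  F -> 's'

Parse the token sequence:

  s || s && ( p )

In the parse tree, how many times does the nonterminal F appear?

4

[E [E [T [F s]]] || [T [T [F s]] && [F ( [E [T [F p]]] )]]]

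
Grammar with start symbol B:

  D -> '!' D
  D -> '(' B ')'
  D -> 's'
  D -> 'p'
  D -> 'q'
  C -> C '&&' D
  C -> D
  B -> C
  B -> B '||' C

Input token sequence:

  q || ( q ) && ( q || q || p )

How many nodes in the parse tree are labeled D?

[B [B [C [D q]]] || [C [C [D ( [B [C [D q]]] )]] && [D ( [B [B [B [C [D q]]] || [C [D q]]] || [C [D p]]] )]]]

7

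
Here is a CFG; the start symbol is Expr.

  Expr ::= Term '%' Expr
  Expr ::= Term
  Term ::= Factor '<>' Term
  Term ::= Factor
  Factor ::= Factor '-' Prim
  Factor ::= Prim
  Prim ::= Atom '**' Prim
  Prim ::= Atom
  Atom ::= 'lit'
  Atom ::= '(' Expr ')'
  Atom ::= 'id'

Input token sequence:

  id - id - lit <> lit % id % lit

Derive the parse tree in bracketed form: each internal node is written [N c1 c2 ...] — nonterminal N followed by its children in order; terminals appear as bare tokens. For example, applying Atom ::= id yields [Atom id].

[Expr [Term [Factor [Factor [Factor [Prim [Atom id]]] - [Prim [Atom id]]] - [Prim [Atom lit]]] <> [Term [Factor [Prim [Atom lit]]]]] % [Expr [Term [Factor [Prim [Atom id]]]] % [Expr [Term [Factor [Prim [Atom lit]]]]]]]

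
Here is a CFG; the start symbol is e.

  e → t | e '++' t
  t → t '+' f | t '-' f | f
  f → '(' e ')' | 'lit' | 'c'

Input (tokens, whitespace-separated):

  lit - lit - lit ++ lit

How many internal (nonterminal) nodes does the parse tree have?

10

[e [e [t [t [t [f lit]] - [f lit]] - [f lit]]] ++ [t [f lit]]]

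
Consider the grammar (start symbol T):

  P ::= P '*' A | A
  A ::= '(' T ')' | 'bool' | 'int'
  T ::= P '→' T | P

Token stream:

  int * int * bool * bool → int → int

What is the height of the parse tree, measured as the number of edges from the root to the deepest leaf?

6

[T [P [P [P [P [A int]] * [A int]] * [A bool]] * [A bool]] → [T [P [A int]] → [T [P [A int]]]]]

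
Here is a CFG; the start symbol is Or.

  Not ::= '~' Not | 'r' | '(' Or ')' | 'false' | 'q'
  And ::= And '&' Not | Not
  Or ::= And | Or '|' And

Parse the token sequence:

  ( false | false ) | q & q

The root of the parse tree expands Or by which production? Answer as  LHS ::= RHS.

Or ::= Or '|' And

[Or [Or [And [Not ( [Or [Or [And [Not false]]] | [And [Not false]]] )]]] | [And [And [Not q]] & [Not q]]]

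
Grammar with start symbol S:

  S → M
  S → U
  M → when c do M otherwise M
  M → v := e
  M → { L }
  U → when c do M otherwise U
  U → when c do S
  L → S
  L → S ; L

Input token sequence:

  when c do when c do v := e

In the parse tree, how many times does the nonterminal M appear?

[S [U when c do [S [U when c do [S [M v := e]]]]]]

1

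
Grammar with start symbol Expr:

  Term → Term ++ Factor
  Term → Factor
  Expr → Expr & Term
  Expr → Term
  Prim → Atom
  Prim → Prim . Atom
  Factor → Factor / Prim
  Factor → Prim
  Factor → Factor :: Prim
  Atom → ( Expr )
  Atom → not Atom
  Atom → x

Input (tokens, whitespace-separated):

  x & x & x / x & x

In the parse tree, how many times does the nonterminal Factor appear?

5

[Expr [Expr [Expr [Expr [Term [Factor [Prim [Atom x]]]]] & [Term [Factor [Prim [Atom x]]]]] & [Term [Factor [Factor [Prim [Atom x]]] / [Prim [Atom x]]]]] & [Term [Factor [Prim [Atom x]]]]]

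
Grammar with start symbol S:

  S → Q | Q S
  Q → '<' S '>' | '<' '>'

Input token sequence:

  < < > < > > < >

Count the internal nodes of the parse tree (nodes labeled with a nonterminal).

8

[S [Q < [S [Q < >] [S [Q < >]]] >] [S [Q < >]]]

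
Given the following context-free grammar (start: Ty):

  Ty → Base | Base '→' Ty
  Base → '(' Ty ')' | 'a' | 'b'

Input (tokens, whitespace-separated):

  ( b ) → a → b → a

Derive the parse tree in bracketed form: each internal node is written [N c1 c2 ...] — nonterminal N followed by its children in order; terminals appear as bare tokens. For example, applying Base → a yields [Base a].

[Ty [Base ( [Ty [Base b]] )] → [Ty [Base a] → [Ty [Base b] → [Ty [Base a]]]]]

Ty
Base → Ty
( Ty ) → Ty
( Base ) → Ty
( b ) → Ty
( b ) → Base → Ty
( b ) → a → Ty
( b ) → a → Base → Ty
( b ) → a → b → Ty
( b ) → a → b → Base
( b ) → a → b → a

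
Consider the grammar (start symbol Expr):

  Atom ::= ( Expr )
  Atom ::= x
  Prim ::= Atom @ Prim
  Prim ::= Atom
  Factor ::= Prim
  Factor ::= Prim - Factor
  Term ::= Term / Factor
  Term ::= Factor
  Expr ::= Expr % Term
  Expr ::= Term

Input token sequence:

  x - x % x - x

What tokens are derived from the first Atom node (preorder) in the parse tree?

[Expr [Expr [Term [Factor [Prim [Atom x]] - [Factor [Prim [Atom x]]]]]] % [Term [Factor [Prim [Atom x]] - [Factor [Prim [Atom x]]]]]]

x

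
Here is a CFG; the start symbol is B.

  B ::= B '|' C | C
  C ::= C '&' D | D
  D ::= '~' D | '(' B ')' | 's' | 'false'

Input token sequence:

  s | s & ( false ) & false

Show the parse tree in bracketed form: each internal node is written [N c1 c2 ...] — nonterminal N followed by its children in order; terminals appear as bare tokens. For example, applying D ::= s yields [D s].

[B [B [C [D s]]] | [C [C [C [D s]] & [D ( [B [C [D false]]] )]] & [D false]]]

B
B | C
C | C
D | C
s | C
s | C & D
s | C & D & D
s | D & D & D
s | s & D & D
s | s & ( B ) & D
s | s & ( C ) & D
s | s & ( D ) & D
s | s & ( false ) & D
s | s & ( false ) & false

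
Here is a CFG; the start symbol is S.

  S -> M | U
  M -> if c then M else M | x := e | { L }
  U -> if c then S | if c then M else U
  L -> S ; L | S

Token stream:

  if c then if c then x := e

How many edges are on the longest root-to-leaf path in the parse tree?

6

[S [U if c then [S [U if c then [S [M x := e]]]]]]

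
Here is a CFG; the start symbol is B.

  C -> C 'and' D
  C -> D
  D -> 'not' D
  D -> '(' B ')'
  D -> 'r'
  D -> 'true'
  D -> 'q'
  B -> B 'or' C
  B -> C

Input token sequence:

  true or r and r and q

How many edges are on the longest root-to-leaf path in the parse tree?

[B [B [C [D true]]] or [C [C [C [D r]] and [D r]] and [D q]]]

5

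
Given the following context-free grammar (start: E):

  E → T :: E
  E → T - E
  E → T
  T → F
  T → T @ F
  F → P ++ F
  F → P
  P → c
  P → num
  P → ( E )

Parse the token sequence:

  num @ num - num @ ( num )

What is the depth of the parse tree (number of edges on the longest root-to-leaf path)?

[E [T [T [F [P num]]] @ [F [P num]]] - [E [T [T [F [P num]]] @ [F [P ( [E [T [F [P num]]]] )]]]]]

9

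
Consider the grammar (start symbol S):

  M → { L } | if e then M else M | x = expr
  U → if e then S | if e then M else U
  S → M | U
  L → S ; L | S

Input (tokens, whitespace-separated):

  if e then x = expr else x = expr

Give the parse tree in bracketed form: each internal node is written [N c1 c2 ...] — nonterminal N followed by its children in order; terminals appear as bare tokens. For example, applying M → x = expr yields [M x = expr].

S
M
if e then M else M
if e then x = expr else M
if e then x = expr else x = expr

[S [M if e then [M x = expr] else [M x = expr]]]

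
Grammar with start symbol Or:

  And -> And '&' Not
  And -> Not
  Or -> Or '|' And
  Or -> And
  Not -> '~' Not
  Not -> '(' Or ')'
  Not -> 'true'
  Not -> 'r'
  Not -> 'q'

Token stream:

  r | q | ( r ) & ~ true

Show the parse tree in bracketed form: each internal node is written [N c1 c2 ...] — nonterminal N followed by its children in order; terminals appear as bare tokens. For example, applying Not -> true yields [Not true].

[Or [Or [Or [And [Not r]]] | [And [Not q]]] | [And [And [Not ( [Or [And [Not r]]] )]] & [Not ~ [Not true]]]]

Or
Or | And
Or | And | And
And | And | And
Not | And | And
r | And | And
r | Not | And
r | q | And
r | q | And & Not
r | q | Not & Not
r | q | ( Or ) & Not
r | q | ( And ) & Not
r | q | ( Not ) & Not
r | q | ( r ) & Not
r | q | ( r ) & ~ Not
r | q | ( r ) & ~ true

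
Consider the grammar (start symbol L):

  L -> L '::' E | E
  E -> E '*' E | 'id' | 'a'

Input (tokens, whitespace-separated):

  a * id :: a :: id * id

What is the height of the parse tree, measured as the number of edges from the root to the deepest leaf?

5

[L [L [L [E [E a] * [E id]]] :: [E a]] :: [E [E id] * [E id]]]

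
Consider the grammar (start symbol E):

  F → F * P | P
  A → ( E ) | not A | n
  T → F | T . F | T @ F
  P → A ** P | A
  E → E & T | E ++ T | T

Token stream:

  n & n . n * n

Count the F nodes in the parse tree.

4

[E [E [T [F [P [A n]]]]] & [T [T [F [P [A n]]]] . [F [F [P [A n]]] * [P [A n]]]]]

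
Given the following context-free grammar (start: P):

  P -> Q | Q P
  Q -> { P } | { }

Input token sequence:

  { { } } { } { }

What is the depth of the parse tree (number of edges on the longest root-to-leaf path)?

4

[P [Q { [P [Q { }]] }] [P [Q { }] [P [Q { }]]]]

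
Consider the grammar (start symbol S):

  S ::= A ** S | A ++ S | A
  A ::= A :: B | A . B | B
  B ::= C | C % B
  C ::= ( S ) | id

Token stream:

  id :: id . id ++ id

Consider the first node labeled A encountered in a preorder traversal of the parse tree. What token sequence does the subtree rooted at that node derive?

id :: id . id

[S [A [A [A [B [C id]]] :: [B [C id]]] . [B [C id]]] ++ [S [A [B [C id]]]]]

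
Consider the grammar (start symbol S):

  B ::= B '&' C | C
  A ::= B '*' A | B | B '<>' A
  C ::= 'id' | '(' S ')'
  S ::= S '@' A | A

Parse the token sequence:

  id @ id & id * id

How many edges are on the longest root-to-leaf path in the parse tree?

[S [S [A [B [C id]]]] @ [A [B [B [C id]] & [C id]] * [A [B [C id]]]]]

5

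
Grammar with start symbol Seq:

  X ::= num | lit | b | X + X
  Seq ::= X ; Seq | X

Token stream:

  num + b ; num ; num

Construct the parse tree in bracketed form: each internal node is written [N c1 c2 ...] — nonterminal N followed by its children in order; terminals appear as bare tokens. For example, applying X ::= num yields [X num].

Seq
X ; Seq
X + X ; Seq
num + X ; Seq
num + b ; Seq
num + b ; X ; Seq
num + b ; num ; Seq
num + b ; num ; X
num + b ; num ; num

[Seq [X [X num] + [X b]] ; [Seq [X num] ; [Seq [X num]]]]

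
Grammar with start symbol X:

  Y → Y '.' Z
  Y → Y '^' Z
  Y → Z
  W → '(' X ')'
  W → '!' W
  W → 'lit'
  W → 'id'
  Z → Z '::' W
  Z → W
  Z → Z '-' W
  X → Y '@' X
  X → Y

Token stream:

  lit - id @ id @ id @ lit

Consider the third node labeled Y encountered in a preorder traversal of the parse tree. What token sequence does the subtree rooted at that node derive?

[X [Y [Z [Z [W lit]] - [W id]]] @ [X [Y [Z [W id]]] @ [X [Y [Z [W id]]] @ [X [Y [Z [W lit]]]]]]]

id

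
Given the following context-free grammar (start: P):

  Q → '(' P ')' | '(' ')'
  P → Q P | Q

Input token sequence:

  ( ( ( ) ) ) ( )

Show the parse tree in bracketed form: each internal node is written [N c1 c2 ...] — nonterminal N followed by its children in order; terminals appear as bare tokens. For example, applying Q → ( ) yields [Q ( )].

[P [Q ( [P [Q ( [P [Q ( )]] )]] )] [P [Q ( )]]]

P
Q P
( P ) P
( Q ) P
( ( P ) ) P
( ( Q ) ) P
( ( ( ) ) ) P
( ( ( ) ) ) Q
( ( ( ) ) ) ( )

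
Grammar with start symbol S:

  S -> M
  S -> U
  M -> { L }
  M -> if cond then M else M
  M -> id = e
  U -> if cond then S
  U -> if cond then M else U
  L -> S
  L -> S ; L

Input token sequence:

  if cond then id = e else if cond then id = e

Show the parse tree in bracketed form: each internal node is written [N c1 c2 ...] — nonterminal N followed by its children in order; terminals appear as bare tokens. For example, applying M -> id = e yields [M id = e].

S
U
if cond then M else U
if cond then id = e else U
if cond then id = e else if cond then S
if cond then id = e else if cond then M
if cond then id = e else if cond then id = e

[S [U if cond then [M id = e] else [U if cond then [S [M id = e]]]]]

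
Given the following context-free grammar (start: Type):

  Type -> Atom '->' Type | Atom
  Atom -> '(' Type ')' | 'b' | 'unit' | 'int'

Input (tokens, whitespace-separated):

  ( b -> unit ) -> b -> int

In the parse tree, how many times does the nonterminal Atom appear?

[Type [Atom ( [Type [Atom b] -> [Type [Atom unit]]] )] -> [Type [Atom b] -> [Type [Atom int]]]]

5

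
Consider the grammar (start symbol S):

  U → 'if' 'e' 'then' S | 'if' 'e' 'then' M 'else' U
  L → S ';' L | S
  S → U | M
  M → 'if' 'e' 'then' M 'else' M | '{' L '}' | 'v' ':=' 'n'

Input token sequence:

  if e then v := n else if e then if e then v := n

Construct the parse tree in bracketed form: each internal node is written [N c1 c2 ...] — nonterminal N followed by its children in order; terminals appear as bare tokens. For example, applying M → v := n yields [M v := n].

S
U
if e then M else U
if e then v := n else U
if e then v := n else if e then S
if e then v := n else if e then U
if e then v := n else if e then if e then S
if e then v := n else if e then if e then M
if e then v := n else if e then if e then v := n

[S [U if e then [M v := n] else [U if e then [S [U if e then [S [M v := n]]]]]]]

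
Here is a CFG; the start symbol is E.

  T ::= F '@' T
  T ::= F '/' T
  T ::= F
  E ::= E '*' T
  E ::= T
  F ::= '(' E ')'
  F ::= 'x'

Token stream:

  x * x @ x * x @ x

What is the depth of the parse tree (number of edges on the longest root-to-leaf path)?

[E [E [E [T [F x]]] * [T [F x] @ [T [F x]]]] * [T [F x] @ [T [F x]]]]

5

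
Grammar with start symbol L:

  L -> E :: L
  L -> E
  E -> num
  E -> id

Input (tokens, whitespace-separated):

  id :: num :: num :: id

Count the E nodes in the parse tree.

[L [E id] :: [L [E num] :: [L [E num] :: [L [E id]]]]]

4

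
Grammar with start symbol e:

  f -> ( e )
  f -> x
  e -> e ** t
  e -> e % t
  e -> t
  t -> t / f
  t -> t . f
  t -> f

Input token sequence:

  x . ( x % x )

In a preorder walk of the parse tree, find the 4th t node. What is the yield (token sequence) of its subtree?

x

[e [t [t [f x]] . [f ( [e [e [t [f x]]] % [t [f x]]] )]]]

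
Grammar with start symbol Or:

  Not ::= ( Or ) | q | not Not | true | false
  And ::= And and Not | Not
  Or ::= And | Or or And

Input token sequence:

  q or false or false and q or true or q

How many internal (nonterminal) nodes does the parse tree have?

[Or [Or [Or [Or [Or [And [Not q]]] or [And [Not false]]] or [And [And [Not false]] and [Not q]]] or [And [Not true]]] or [And [Not q]]]

17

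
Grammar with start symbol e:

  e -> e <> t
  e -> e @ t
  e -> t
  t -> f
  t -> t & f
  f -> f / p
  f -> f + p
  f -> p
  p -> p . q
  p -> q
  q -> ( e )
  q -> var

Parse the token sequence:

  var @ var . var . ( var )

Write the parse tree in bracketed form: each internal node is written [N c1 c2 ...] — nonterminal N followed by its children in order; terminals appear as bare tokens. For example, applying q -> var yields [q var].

[e [e [t [f [p [q var]]]]] @ [t [f [p [p [p [q var]] . [q var]] . [q ( [e [t [f [p [q var]]]]] )]]]]]

e
e @ t
t @ t
f @ t
p @ t
q @ t
var @ t
var @ f
var @ p
var @ p . q
var @ p . q . q
var @ q . q . q
var @ var . q . q
var @ var . var . q
var @ var . var . ( e )
var @ var . var . ( t )
var @ var . var . ( f )
var @ var . var . ( p )
var @ var . var . ( q )
var @ var . var . ( var )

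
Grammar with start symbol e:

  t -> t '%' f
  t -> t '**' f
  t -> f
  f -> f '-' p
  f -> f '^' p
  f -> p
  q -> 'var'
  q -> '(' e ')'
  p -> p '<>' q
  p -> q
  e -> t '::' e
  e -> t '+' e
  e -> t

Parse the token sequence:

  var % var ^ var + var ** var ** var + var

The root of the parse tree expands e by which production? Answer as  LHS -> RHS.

e -> t '+' e

[e [t [t [f [p [q var]]]] % [f [f [p [q var]]] ^ [p [q var]]]] + [e [t [t [t [f [p [q var]]]] ** [f [p [q var]]]] ** [f [p [q var]]]] + [e [t [f [p [q var]]]]]]]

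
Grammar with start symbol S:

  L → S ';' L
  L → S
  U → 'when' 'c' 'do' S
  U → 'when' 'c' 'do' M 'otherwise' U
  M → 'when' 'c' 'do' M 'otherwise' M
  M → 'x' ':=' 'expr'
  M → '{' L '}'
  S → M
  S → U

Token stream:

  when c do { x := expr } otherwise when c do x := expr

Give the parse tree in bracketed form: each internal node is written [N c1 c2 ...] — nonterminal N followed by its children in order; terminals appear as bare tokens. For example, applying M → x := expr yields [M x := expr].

S
U
when c do M otherwise U
when c do { L } otherwise U
when c do { S } otherwise U
when c do { M } otherwise U
when c do { x := expr } otherwise U
when c do { x := expr } otherwise when c do S
when c do { x := expr } otherwise when c do M
when c do { x := expr } otherwise when c do x := expr

[S [U when c do [M { [L [S [M x := expr]]] }] otherwise [U when c do [S [M x := expr]]]]]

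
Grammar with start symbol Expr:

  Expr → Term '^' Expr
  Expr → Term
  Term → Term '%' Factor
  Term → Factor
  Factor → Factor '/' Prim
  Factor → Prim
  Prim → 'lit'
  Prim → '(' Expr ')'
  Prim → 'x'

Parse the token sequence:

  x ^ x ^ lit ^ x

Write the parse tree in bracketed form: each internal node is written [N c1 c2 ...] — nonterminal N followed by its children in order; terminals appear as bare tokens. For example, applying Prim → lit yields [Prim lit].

[Expr [Term [Factor [Prim x]]] ^ [Expr [Term [Factor [Prim x]]] ^ [Expr [Term [Factor [Prim lit]]] ^ [Expr [Term [Factor [Prim x]]]]]]]

Expr
Term ^ Expr
Factor ^ Expr
Prim ^ Expr
x ^ Expr
x ^ Term ^ Expr
x ^ Factor ^ Expr
x ^ Prim ^ Expr
x ^ x ^ Expr
x ^ x ^ Term ^ Expr
x ^ x ^ Factor ^ Expr
x ^ x ^ Prim ^ Expr
x ^ x ^ lit ^ Expr
x ^ x ^ lit ^ Term
x ^ x ^ lit ^ Factor
x ^ x ^ lit ^ Prim
x ^ x ^ lit ^ x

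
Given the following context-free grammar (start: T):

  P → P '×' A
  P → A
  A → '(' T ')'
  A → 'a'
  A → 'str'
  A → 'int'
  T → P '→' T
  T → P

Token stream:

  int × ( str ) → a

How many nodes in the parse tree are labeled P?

[T [P [P [A int]] × [A ( [T [P [A str]]] )]] → [T [P [A a]]]]

4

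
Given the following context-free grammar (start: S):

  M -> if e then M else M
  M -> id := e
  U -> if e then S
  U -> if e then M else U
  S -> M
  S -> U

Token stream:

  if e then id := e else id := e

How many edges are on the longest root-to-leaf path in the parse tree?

3

[S [M if e then [M id := e] else [M id := e]]]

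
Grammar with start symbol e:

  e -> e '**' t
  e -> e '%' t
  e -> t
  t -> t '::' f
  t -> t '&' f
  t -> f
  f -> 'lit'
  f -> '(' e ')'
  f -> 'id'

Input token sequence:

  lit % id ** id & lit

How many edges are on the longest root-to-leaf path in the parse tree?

[e [e [e [t [f lit]]] % [t [f id]]] ** [t [t [f id]] & [f lit]]]

5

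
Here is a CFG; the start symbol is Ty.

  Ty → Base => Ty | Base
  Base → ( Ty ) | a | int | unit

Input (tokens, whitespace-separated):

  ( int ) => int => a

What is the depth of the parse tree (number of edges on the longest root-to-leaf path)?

[Ty [Base ( [Ty [Base int]] )] => [Ty [Base int] => [Ty [Base a]]]]

4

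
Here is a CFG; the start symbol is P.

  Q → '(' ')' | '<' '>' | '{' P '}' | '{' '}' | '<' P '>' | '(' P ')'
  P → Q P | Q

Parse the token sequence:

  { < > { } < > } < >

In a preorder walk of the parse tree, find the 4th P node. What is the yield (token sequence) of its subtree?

[P [Q { [P [Q < >] [P [Q { }] [P [Q < >]]]] }] [P [Q < >]]]

< >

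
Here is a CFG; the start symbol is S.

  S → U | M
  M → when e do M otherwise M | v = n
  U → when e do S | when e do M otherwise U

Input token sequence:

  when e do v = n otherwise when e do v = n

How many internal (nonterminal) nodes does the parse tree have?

[S [U when e do [M v = n] otherwise [U when e do [S [M v = n]]]]]

6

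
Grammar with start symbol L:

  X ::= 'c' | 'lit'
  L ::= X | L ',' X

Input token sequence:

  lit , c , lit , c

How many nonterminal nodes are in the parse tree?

[L [L [L [L [X lit]] , [X c]] , [X lit]] , [X c]]

8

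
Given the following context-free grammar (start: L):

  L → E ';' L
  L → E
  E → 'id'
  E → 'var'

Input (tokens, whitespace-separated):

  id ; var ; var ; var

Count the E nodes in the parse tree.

4

[L [E id] ; [L [E var] ; [L [E var] ; [L [E var]]]]]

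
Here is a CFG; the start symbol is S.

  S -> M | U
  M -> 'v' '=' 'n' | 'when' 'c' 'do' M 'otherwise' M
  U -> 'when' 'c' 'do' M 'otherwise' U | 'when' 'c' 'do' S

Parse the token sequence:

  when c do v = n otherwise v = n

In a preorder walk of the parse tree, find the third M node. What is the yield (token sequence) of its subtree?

v = n

[S [M when c do [M v = n] otherwise [M v = n]]]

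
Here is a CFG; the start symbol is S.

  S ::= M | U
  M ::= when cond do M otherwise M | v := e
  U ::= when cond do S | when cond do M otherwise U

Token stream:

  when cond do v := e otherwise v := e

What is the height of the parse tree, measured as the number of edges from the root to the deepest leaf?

3

[S [M when cond do [M v := e] otherwise [M v := e]]]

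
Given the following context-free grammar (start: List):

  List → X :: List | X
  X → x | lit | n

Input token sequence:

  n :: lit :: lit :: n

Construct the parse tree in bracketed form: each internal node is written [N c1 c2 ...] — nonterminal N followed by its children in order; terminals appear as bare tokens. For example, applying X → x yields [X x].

[List [X n] :: [List [X lit] :: [List [X lit] :: [List [X n]]]]]

List
X :: List
n :: List
n :: X :: List
n :: lit :: List
n :: lit :: X :: List
n :: lit :: lit :: List
n :: lit :: lit :: X
n :: lit :: lit :: n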